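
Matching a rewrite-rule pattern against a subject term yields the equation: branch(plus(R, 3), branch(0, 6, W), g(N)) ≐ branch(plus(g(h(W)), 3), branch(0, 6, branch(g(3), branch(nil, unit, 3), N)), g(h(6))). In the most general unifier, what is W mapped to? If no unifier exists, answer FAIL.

Decompose branch/3: plus(R, 3) ≐ plus(g(h(W)), 3),  branch(0, 6, W) ≐ branch(0, 6, branch(g(3), branch(nil, unit, 3), N)),  g(N) ≐ g(h(6)).
Decompose plus/2: R ≐ g(h(W)),  3 ≐ 3.
Bind R := g(h(W)); no other remaining equation mentions R.
Delete trivial equation 3 ≐ 3.
Decompose branch/3: 0 ≐ 0,  6 ≐ 6,  W ≐ branch(g(3), branch(nil, unit, 3), N).
Delete trivial equation 0 ≐ 0.
Delete trivial equation 6 ≐ 6.
Bind W := branch(g(3), branch(nil, unit, 3), N); no other remaining equation mentions W. Substituting into the earlier binding gives R := g(h(branch(g(3), branch(nil, unit, 3), N))).
Decompose g/1: N ≐ h(6).
Bind N := h(6). Substituting into the earlier bindings gives R := g(h(branch(g(3), branch(nil, unit, 3), h(6)))), W := branch(g(3), branch(nil, unit, 3), h(6)).
MGU = { R := g(h(branch(g(3), branch(nil, unit, 3), h(6)))), W := branch(g(3), branch(nil, unit, 3), h(6)), N := h(6) }, so W := branch(g(3), branch(nil, unit, 3), h(6)).

branch(g(3), branch(nil, unit, 3), h(6))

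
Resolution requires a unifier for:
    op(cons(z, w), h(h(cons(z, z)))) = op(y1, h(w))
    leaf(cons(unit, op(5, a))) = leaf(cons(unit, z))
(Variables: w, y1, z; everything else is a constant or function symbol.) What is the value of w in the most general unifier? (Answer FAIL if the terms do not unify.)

Decompose op/2: cons(z, w) = y1,  h(h(cons(z, z))) = h(w).
Bind y1 := cons(z, w); no other remaining equation mentions y1.
Decompose h/1: h(cons(z, z)) = w.
Bind w := h(cons(z, z)); no other remaining equation mentions w. Substituting into the earlier binding gives y1 := cons(z, h(cons(z, z))).
Decompose leaf/1: cons(unit, op(5, a)) = cons(unit, z).
Decompose cons/2: unit = unit,  op(5, a) = z.
Delete trivial equation unit = unit.
Bind z := op(5, a). Substituting into the earlier bindings gives y1 := cons(op(5, a), h(cons(op(5, a), op(5, a)))), w := h(cons(op(5, a), op(5, a))).
MGU = { y1 -> cons(op(5, a), h(cons(op(5, a), op(5, a)))), w -> h(cons(op(5, a), op(5, a))), z -> op(5, a) }, so w -> h(cons(op(5, a), op(5, a))).

h(cons(op(5, a), op(5, a)))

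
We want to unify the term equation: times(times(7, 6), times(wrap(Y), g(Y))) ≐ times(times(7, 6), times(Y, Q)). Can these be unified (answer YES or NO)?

NO

Decompose times/2: times(7, 6) ≐ times(7, 6),  times(wrap(Y), g(Y)) ≐ times(Y, Q).
Delete trivial equation times(7, 6) ≐ times(7, 6).
Decompose times/2: wrap(Y) ≐ Y,  g(Y) ≐ Q.
Occurs check fails: Y occurs in wrap(Y); the equation Y ≐ wrap(Y) has no finite solution.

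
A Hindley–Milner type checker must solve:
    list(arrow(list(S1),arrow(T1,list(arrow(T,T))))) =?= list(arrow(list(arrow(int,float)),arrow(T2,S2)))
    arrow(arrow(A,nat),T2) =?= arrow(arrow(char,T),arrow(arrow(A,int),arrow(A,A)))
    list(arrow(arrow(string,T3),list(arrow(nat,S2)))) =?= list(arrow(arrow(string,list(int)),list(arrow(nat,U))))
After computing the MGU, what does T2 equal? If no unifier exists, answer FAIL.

Decompose list/1: arrow(list(S1),arrow(T1,list(arrow(T,T)))) =?= arrow(list(arrow(int,float)),arrow(T2,S2)).
Decompose arrow/2: list(S1) =?= list(arrow(int,float)),  arrow(T1,list(arrow(T,T))) =?= arrow(T2,S2).
Decompose list/1: S1 =?= arrow(int,float).
Bind S1 := arrow(int,float); no other remaining equation mentions S1.
Decompose arrow/2: T1 =?= T2,  list(arrow(T,T)) =?= S2.
Bind T1 := T2; no other remaining equation mentions T1.
Bind S2 := list(arrow(T,T)); substituting into the one remaining equation that mentions S2 gives: list(arrow(arrow(string,T3),list(arrow(nat,list(arrow(T,T)))))) =?= list(arrow(arrow(string,list(int)),list(arrow(nat,U)))).
Decompose arrow/2: arrow(A,nat) =?= arrow(char,T),  T2 =?= arrow(arrow(A,int),arrow(A,A)).
Decompose arrow/2: A =?= char,  nat =?= T.
Bind A := char; substituting into the one remaining equation that mentions A gives: T2 =?= arrow(arrow(char,int),arrow(char,char)).
Bind T := nat; substituting into the one remaining equation that mentions T gives: list(arrow(arrow(string,T3),list(arrow(nat,list(arrow(nat,nat)))))) =?= list(arrow(arrow(string,list(int)),list(arrow(nat,U)))). Substituting into the earlier binding gives S2 := list(arrow(nat,nat)).
Bind T2 := arrow(arrow(char,int),arrow(char,char)); no other remaining equation mentions T2. Substituting into the earlier binding gives T1 := arrow(arrow(char,int),arrow(char,char)).
Decompose list/1: arrow(arrow(string,T3),list(arrow(nat,list(arrow(nat,nat))))) =?= arrow(arrow(string,list(int)),list(arrow(nat,U))).
Decompose arrow/2: arrow(string,T3) =?= arrow(string,list(int)),  list(arrow(nat,list(arrow(nat,nat)))) =?= list(arrow(nat,U)).
Decompose arrow/2: string =?= string,  T3 =?= list(int).
Delete trivial equation string =?= string.
Bind T3 := list(int); no other remaining equation mentions T3.
Decompose list/1: arrow(nat,list(arrow(nat,nat))) =?= arrow(nat,U).
Decompose arrow/2: nat =?= nat,  list(arrow(nat,nat)) =?= U.
Delete trivial equation nat =?= nat.
Bind U := list(arrow(nat,nat)).
MGU = { S1 ↦ arrow(int,float), T1 ↦ arrow(arrow(char,int),arrow(char,char)), S2 ↦ list(arrow(nat,nat)), A ↦ char, T ↦ nat, T2 ↦ arrow(arrow(char,int),arrow(char,char)), T3 ↦ list(int), U ↦ list(arrow(nat,nat)) }, so T2 ↦ arrow(arrow(char,int),arrow(char,char)).

arrow(arrow(char,int),arrow(char,char))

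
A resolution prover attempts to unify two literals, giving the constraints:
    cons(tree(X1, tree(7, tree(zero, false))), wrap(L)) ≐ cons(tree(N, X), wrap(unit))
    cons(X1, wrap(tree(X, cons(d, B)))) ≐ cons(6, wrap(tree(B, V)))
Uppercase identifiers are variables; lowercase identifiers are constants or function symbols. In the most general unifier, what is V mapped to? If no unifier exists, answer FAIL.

Decompose cons/2: tree(X1, tree(7, tree(zero, false))) ≐ tree(N, X),  wrap(L) ≐ wrap(unit).
Decompose tree/2: X1 ≐ N,  tree(7, tree(zero, false)) ≐ X.
Bind X1 := N; substituting into the one remaining equation that mentions X1 gives: cons(N, wrap(tree(X, cons(d, B)))) ≐ cons(6, wrap(tree(B, V))).
Bind X := tree(7, tree(zero, false)); substituting into the one remaining equation that mentions X gives: cons(N, wrap(tree(tree(7, tree(zero, false)), cons(d, B)))) ≐ cons(6, wrap(tree(B, V))).
Decompose wrap/1: L ≐ unit.
Bind L := unit; no other remaining equation mentions L.
Decompose cons/2: N ≐ 6,  wrap(tree(tree(7, tree(zero, false)), cons(d, B))) ≐ wrap(tree(B, V)).
Bind N := 6; no other remaining equation mentions N. Substituting into the earlier binding gives X1 := 6.
Decompose wrap/1: tree(tree(7, tree(zero, false)), cons(d, B)) ≐ tree(B, V).
Decompose tree/2: tree(7, tree(zero, false)) ≐ B,  cons(d, B) ≐ V.
Bind B := tree(7, tree(zero, false)); substituting into the remaining equation gives: cons(d, tree(7, tree(zero, false))) ≐ V.
Bind V := cons(d, tree(7, tree(zero, false))).
MGU = { X1 ↦ 6, X ↦ tree(7, tree(zero, false)), L ↦ unit, N ↦ 6, B ↦ tree(7, tree(zero, false)), V ↦ cons(d, tree(7, tree(zero, false))) }, so V ↦ cons(d, tree(7, tree(zero, false))).

cons(d, tree(7, tree(zero, false)))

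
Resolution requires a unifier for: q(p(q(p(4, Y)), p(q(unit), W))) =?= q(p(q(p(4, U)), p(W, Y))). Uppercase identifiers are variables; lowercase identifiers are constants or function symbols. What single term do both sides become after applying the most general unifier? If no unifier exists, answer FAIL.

q(p(q(p(4, q(unit))), p(q(unit), q(unit))))

Decompose q/1: p(q(p(4, Y)), p(q(unit), W)) =?= p(q(p(4, U)), p(W, Y)).
Decompose p/2: q(p(4, Y)) =?= q(p(4, U)),  p(q(unit), W) =?= p(W, Y).
Decompose q/1: p(4, Y) =?= p(4, U).
Decompose p/2: 4 =?= 4,  Y =?= U.
Delete trivial equation 4 =?= 4.
Bind Y := U; substituting into the remaining equation gives: p(q(unit), W) =?= p(W, U).
Decompose p/2: q(unit) =?= W,  W =?= U.
Bind W := q(unit); substituting into the remaining equation gives: q(unit) =?= U.
Bind U := q(unit). Substituting into the earlier binding gives Y := q(unit).
Applying the MGU to either side gives q(p(q(p(4, q(unit))), p(q(unit), q(unit)))).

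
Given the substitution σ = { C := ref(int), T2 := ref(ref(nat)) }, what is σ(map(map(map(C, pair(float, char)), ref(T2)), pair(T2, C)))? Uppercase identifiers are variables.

Replace each occurrence of C with ref(int).
Replace each occurrence of T2 with ref(ref(nat)).
Result: map(map(map(ref(int), pair(float, char)), ref(ref(ref(nat)))), pair(ref(ref(nat)), ref(int))).

map(map(map(ref(int), pair(float, char)), ref(ref(ref(nat)))), pair(ref(ref(nat)), ref(int)))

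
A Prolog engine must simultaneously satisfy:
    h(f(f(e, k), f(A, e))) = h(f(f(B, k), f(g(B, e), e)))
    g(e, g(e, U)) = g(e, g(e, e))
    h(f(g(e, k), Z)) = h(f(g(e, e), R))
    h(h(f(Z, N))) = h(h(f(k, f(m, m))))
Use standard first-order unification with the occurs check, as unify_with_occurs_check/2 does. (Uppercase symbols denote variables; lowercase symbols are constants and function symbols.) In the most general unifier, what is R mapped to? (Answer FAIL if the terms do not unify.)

FAIL

Decompose h/1: f(f(e, k), f(A, e)) = f(f(B, k), f(g(B, e), e)).
Decompose f/2: f(e, k) = f(B, k),  f(A, e) = f(g(B, e), e).
Decompose f/2: e = B,  k = k.
Bind B := e; substituting into the one remaining equation that mentions B gives: f(A, e) = f(g(e, e), e).
Delete trivial equation k = k.
Decompose f/2: A = g(e, e),  e = e.
Bind A := g(e, e); no other remaining equation mentions A.
Delete trivial equation e = e.
Decompose g/2: e = e,  g(e, U) = g(e, e).
Delete trivial equation e = e.
Decompose g/2: e = e,  U = e.
Delete trivial equation e = e.
Bind U := e; no other remaining equation mentions U.
Decompose h/1: f(g(e, k), Z) = f(g(e, e), R).
Decompose f/2: g(e, k) = g(e, e),  Z = R.
Decompose g/2: e = e,  k = e.
Delete trivial equation e = e.
Clash: constants k and e differ; no unifier exists.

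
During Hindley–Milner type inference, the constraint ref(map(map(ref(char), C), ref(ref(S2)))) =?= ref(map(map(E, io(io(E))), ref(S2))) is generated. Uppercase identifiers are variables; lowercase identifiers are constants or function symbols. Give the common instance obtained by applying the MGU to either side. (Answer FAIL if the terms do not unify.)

FAIL

Decompose ref/1: map(map(ref(char), C), ref(ref(S2))) =?= map(map(E, io(io(E))), ref(S2)).
Decompose map/2: map(ref(char), C) =?= map(E, io(io(E))),  ref(ref(S2)) =?= ref(S2).
Decompose map/2: ref(char) =?= E,  C =?= io(io(E)).
Bind E := ref(char); substituting into the one remaining equation that mentions E gives: C =?= io(io(ref(char))).
Bind C := io(io(ref(char))); no other remaining equation mentions C.
Decompose ref/1: ref(S2) =?= S2.
Occurs check fails: S2 occurs in ref(S2); the equation S2 =?= ref(S2) has no finite solution.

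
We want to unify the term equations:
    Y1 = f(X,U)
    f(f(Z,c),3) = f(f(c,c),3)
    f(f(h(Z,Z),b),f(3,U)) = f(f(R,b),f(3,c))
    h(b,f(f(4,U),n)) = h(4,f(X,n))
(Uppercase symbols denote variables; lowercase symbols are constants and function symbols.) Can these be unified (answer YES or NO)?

NO

Bind Y1 := f(X,U); no other remaining equation mentions Y1.
Decompose f/2: f(Z,c) = f(c,c),  3 = 3.
Decompose f/2: Z = c,  c = c.
Bind Z := c; substituting into the one remaining equation that mentions Z gives: f(f(h(c,c),b),f(3,U)) = f(f(R,b),f(3,c)).
Delete trivial equation c = c.
Delete trivial equation 3 = 3.
Decompose f/2: f(h(c,c),b) = f(R,b),  f(3,U) = f(3,c).
Decompose f/2: h(c,c) = R,  b = b.
Bind R := h(c,c); no other remaining equation mentions R.
Delete trivial equation b = b.
Decompose f/2: 3 = 3,  U = c.
Delete trivial equation 3 = 3.
Bind U := c; substituting into the remaining equation gives: h(b,f(f(4,c),n)) = h(4,f(X,n)). Substituting into the earlier binding gives Y1 := f(X,c).
Decompose h/2: b = 4,  f(f(4,c),n) = f(X,n).
Clash: constants b and 4 differ; no unifier exists.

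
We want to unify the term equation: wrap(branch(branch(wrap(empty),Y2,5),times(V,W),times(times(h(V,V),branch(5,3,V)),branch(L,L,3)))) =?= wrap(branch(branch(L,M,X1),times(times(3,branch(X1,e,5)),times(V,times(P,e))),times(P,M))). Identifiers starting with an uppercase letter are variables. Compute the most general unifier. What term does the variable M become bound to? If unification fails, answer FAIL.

Decompose wrap/1: branch(branch(wrap(empty),Y2,5),times(V,W),times(times(h(V,V),branch(5,3,V)),branch(L,L,3))) =?= branch(branch(L,M,X1),times(times(3,branch(X1,e,5)),times(V,times(P,e))),times(P,M)).
Decompose branch/3: branch(wrap(empty),Y2,5) =?= branch(L,M,X1),  times(V,W) =?= times(times(3,branch(X1,e,5)),times(V,times(P,e))),  times(times(h(V,V),branch(5,3,V)),branch(L,L,3)) =?= times(P,M).
Decompose branch/3: wrap(empty) =?= L,  Y2 =?= M,  5 =?= X1.
Bind L := wrap(empty); substituting into the one remaining equation that mentions L gives: times(times(h(V,V),branch(5,3,V)),branch(wrap(empty),wrap(empty),3)) =?= times(P,M).
Bind Y2 := M; no other remaining equation mentions Y2.
Bind X1 := 5; substituting into the one remaining equation that mentions X1 gives: times(V,W) =?= times(times(3,branch(5,e,5)),times(V,times(P,e))).
Decompose times/2: V =?= times(3,branch(5,e,5)),  W =?= times(V,times(P,e)).
Bind V := times(3,branch(5,e,5)); substituting into the remaining equations gives: W =?= times(times(3,branch(5,e,5)),times(P,e)),  times(times(h(times(3,branch(5,e,5)),times(3,branch(5,e,5))),branch(5,3,times(3,branch(5,e,5)))),branch(wrap(empty),wrap(empty),3)) =?= times(P,M).
Bind W := times(times(3,branch(5,e,5)),times(P,e)); no other remaining equation mentions W.
Decompose times/2: times(h(times(3,branch(5,e,5)),times(3,branch(5,e,5))),branch(5,3,times(3,branch(5,e,5)))) =?= P,  branch(wrap(empty),wrap(empty),3) =?= M.
Bind P := times(h(times(3,branch(5,e,5)),times(3,branch(5,e,5))),branch(5,3,times(3,branch(5,e,5)))); no other remaining equation mentions P. Substituting into the earlier binding gives W := times(times(3,branch(5,e,5)),times(times(h(times(3,branch(5,e,5)),times(3,branch(5,e,5))),branch(5,3,times(3,branch(5,e,5)))),e)).
Bind M := branch(wrap(empty),wrap(empty),3). Substituting into the earlier binding gives Y2 := branch(wrap(empty),wrap(empty),3).
MGU = { L ↦ wrap(empty), Y2 ↦ branch(wrap(empty),wrap(empty),3), X1 ↦ 5, V ↦ times(3,branch(5,e,5)), W ↦ times(times(3,branch(5,e,5)),times(times(h(times(3,branch(5,e,5)),times(3,branch(5,e,5))),branch(5,3,times(3,branch(5,e,5)))),e)), P ↦ times(h(times(3,branch(5,e,5)),times(3,branch(5,e,5))),branch(5,3,times(3,branch(5,e,5)))), M ↦ branch(wrap(empty),wrap(empty),3) }, so M ↦ branch(wrap(empty),wrap(empty),3).

branch(wrap(empty),wrap(empty),3)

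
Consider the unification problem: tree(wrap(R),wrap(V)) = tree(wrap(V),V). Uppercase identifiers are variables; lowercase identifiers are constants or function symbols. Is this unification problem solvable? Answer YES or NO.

Decompose tree/2: wrap(R) = wrap(V),  wrap(V) = V.
Decompose wrap/1: R = V.
Bind R := V; no other remaining equation mentions R.
Occurs check fails: V occurs in wrap(V); the equation V = wrap(V) has no finite solution.

NO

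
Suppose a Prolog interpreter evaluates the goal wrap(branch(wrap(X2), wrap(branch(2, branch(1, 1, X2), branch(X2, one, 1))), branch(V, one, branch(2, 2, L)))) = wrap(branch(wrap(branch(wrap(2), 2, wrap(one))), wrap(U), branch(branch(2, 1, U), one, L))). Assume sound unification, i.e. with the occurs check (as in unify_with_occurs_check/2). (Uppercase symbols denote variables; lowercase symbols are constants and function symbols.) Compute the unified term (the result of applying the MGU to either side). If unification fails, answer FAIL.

Decompose wrap/1: branch(wrap(X2), wrap(branch(2, branch(1, 1, X2), branch(X2, one, 1))), branch(V, one, branch(2, 2, L))) = branch(wrap(branch(wrap(2), 2, wrap(one))), wrap(U), branch(branch(2, 1, U), one, L)).
Decompose branch/3: wrap(X2) = wrap(branch(wrap(2), 2, wrap(one))),  wrap(branch(2, branch(1, 1, X2), branch(X2, one, 1))) = wrap(U),  branch(V, one, branch(2, 2, L)) = branch(branch(2, 1, U), one, L).
Decompose wrap/1: X2 = branch(wrap(2), 2, wrap(one)).
Bind X2 := branch(wrap(2), 2, wrap(one)); substituting into the one remaining equation that mentions X2 gives: wrap(branch(2, branch(1, 1, branch(wrap(2), 2, wrap(one))), branch(branch(wrap(2), 2, wrap(one)), one, 1))) = wrap(U).
Decompose wrap/1: branch(2, branch(1, 1, branch(wrap(2), 2, wrap(one))), branch(branch(wrap(2), 2, wrap(one)), one, 1)) = U.
Bind U := branch(2, branch(1, 1, branch(wrap(2), 2, wrap(one))), branch(branch(wrap(2), 2, wrap(one)), one, 1)); substituting into the remaining equation gives: branch(V, one, branch(2, 2, L)) = branch(branch(2, 1, branch(2, branch(1, 1, branch(wrap(2), 2, wrap(one))), branch(branch(wrap(2), 2, wrap(one)), one, 1))), one, L).
Decompose branch/3: V = branch(2, 1, branch(2, branch(1, 1, branch(wrap(2), 2, wrap(one))), branch(branch(wrap(2), 2, wrap(one)), one, 1))),  one = one,  branch(2, 2, L) = L.
Bind V := branch(2, 1, branch(2, branch(1, 1, branch(wrap(2), 2, wrap(one))), branch(branch(wrap(2), 2, wrap(one)), one, 1))); no other remaining equation mentions V.
Delete trivial equation one = one.
Occurs check fails: L occurs in branch(2, 2, L); the equation L = branch(2, 2, L) has no finite solution.

FAIL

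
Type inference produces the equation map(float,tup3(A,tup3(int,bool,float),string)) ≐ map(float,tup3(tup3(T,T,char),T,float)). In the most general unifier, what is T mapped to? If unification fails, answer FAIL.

Decompose map/2: float ≐ float,  tup3(A,tup3(int,bool,float),string) ≐ tup3(tup3(T,T,char),T,float).
Delete trivial equation float ≐ float.
Decompose tup3/3: A ≐ tup3(T,T,char),  tup3(int,bool,float) ≐ T,  string ≐ float.
Bind A := tup3(T,T,char); no other remaining equation mentions A.
Bind T := tup3(int,bool,float); no other remaining equation mentions T. Substituting into the earlier binding gives A := tup3(tup3(int,bool,float),tup3(int,bool,float),char).
Clash: constants string and float differ; no unifier exists.

FAIL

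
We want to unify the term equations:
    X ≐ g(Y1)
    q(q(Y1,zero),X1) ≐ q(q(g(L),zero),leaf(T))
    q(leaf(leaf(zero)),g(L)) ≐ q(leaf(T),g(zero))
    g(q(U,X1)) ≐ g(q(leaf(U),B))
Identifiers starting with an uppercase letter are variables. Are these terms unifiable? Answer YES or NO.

NO

Bind X := g(Y1); no other remaining equation mentions X.
Decompose q/2: q(Y1,zero) ≐ q(g(L),zero),  X1 ≐ leaf(T).
Decompose q/2: Y1 ≐ g(L),  zero ≐ zero.
Bind Y1 := g(L); no other remaining equation mentions Y1. Substituting into the earlier binding gives X := g(g(L)).
Delete trivial equation zero ≐ zero.
Bind X1 := leaf(T); substituting into the one remaining equation that mentions X1 gives: g(q(U,leaf(T))) ≐ g(q(leaf(U),B)).
Decompose q/2: leaf(leaf(zero)) ≐ leaf(T),  g(L) ≐ g(zero).
Decompose leaf/1: leaf(zero) ≐ T.
Bind T := leaf(zero); substituting into the one remaining equation that mentions T gives: g(q(U,leaf(leaf(zero)))) ≐ g(q(leaf(U),B)). Substituting into the earlier binding gives X1 := leaf(leaf(zero)).
Decompose g/1: L ≐ zero.
Bind L := zero; no other remaining equation mentions L. Substituting into the earlier bindings gives X := g(g(zero)), Y1 := g(zero).
Decompose g/1: q(U,leaf(leaf(zero))) ≐ q(leaf(U),B).
Decompose q/2: U ≐ leaf(U),  leaf(leaf(zero)) ≐ B.
Occurs check fails: U occurs in leaf(U); the equation U ≐ leaf(U) has no finite solution.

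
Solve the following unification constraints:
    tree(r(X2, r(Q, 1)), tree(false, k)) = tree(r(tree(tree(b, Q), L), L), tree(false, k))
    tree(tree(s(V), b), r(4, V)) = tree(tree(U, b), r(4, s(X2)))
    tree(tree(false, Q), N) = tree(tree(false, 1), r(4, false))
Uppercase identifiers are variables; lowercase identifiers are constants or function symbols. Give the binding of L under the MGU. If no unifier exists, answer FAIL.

r(1, 1)

Decompose tree/2: r(X2, r(Q, 1)) = r(tree(tree(b, Q), L), L),  tree(false, k) = tree(false, k).
Decompose r/2: X2 = tree(tree(b, Q), L),  r(Q, 1) = L.
Bind X2 := tree(tree(b, Q), L); substituting into the one remaining equation that mentions X2 gives: tree(tree(s(V), b), r(4, V)) = tree(tree(U, b), r(4, s(tree(tree(b, Q), L)))).
Bind L := r(Q, 1); substituting into the one remaining equation that mentions L gives: tree(tree(s(V), b), r(4, V)) = tree(tree(U, b), r(4, s(tree(tree(b, Q), r(Q, 1))))). Substituting into the earlier binding gives X2 := tree(tree(b, Q), r(Q, 1)).
Delete trivial equation tree(false, k) = tree(false, k).
Decompose tree/2: tree(s(V), b) = tree(U, b),  r(4, V) = r(4, s(tree(tree(b, Q), r(Q, 1)))).
Decompose tree/2: s(V) = U,  b = b.
Bind U := s(V); no other remaining equation mentions U.
Delete trivial equation b = b.
Decompose r/2: 4 = 4,  V = s(tree(tree(b, Q), r(Q, 1))).
Delete trivial equation 4 = 4.
Bind V := s(tree(tree(b, Q), r(Q, 1))); no other remaining equation mentions V. Substituting into the earlier binding gives U := s(s(tree(tree(b, Q), r(Q, 1)))).
Decompose tree/2: tree(false, Q) = tree(false, 1),  N = r(4, false).
Decompose tree/2: false = false,  Q = 1.
Delete trivial equation false = false.
Bind Q := 1; no other remaining equation mentions Q. Substituting into the earlier bindings gives X2 := tree(tree(b, 1), r(1, 1)), L := r(1, 1), U := s(s(tree(tree(b, 1), r(1, 1)))), V := s(tree(tree(b, 1), r(1, 1))).
Bind N := r(4, false).
MGU = { X2 := tree(tree(b, 1), r(1, 1)), L := r(1, 1), U := s(s(tree(tree(b, 1), r(1, 1)))), V := s(tree(tree(b, 1), r(1, 1))), Q := 1, N := r(4, false) }, so L := r(1, 1).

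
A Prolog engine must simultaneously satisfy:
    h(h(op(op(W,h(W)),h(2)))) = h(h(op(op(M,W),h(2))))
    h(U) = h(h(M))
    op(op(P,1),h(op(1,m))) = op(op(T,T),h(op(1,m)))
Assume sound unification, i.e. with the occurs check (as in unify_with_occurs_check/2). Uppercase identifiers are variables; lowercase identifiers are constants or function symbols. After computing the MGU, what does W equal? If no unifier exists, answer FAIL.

Decompose h/1: h(op(op(W,h(W)),h(2))) = h(op(op(M,W),h(2))).
Decompose h/1: op(op(W,h(W)),h(2)) = op(op(M,W),h(2)).
Decompose op/2: op(W,h(W)) = op(M,W),  h(2) = h(2).
Decompose op/2: W = M,  h(W) = W.
Bind W := M; substituting into the one remaining equation that mentions W gives: h(M) = M.
Occurs check fails: M occurs in h(M); the equation M = h(M) has no finite solution.

FAIL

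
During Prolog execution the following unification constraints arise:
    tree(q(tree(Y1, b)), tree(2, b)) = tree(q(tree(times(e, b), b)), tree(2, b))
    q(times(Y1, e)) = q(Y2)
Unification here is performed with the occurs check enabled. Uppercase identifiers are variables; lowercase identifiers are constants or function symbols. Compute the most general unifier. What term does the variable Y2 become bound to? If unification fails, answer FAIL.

Decompose tree/2: q(tree(Y1, b)) = q(tree(times(e, b), b)),  tree(2, b) = tree(2, b).
Decompose q/1: tree(Y1, b) = tree(times(e, b), b).
Decompose tree/2: Y1 = times(e, b),  b = b.
Bind Y1 := times(e, b); substituting into the one remaining equation that mentions Y1 gives: q(times(times(e, b), e)) = q(Y2).
Delete trivial equation b = b.
Delete trivial equation tree(2, b) = tree(2, b).
Decompose q/1: times(times(e, b), e) = Y2.
Bind Y2 := times(times(e, b), e).
MGU = { Y1 ↦ times(e, b), Y2 ↦ times(times(e, b), e) }, so Y2 ↦ times(times(e, b), e).

times(times(e, b), e)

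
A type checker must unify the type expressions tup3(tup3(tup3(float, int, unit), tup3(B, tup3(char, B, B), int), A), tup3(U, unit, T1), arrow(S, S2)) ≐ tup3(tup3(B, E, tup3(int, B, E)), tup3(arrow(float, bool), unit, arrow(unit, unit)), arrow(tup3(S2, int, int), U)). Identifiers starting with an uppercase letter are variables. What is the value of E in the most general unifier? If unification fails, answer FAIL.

Decompose tup3/3: tup3(tup3(float, int, unit), tup3(B, tup3(char, B, B), int), A) ≐ tup3(B, E, tup3(int, B, E)),  tup3(U, unit, T1) ≐ tup3(arrow(float, bool), unit, arrow(unit, unit)),  arrow(S, S2) ≐ arrow(tup3(S2, int, int), U).
Decompose tup3/3: tup3(float, int, unit) ≐ B,  tup3(B, tup3(char, B, B), int) ≐ E,  A ≐ tup3(int, B, E).
Bind B := tup3(float, int, unit); substituting into the 2 remaining equations that mention B gives: tup3(tup3(float, int, unit), tup3(char, tup3(float, int, unit), tup3(float, int, unit)), int) ≐ E,  A ≐ tup3(int, tup3(float, int, unit), E).
Bind E := tup3(tup3(float, int, unit), tup3(char, tup3(float, int, unit), tup3(float, int, unit)), int); substituting into the one remaining equation that mentions E gives: A ≐ tup3(int, tup3(float, int, unit), tup3(tup3(float, int, unit), tup3(char, tup3(float, int, unit), tup3(float, int, unit)), int)).
Bind A := tup3(int, tup3(float, int, unit), tup3(tup3(float, int, unit), tup3(char, tup3(float, int, unit), tup3(float, int, unit)), int)); no other remaining equation mentions A.
Decompose tup3/3: U ≐ arrow(float, bool),  unit ≐ unit,  T1 ≐ arrow(unit, unit).
Bind U := arrow(float, bool); substituting into the one remaining equation that mentions U gives: arrow(S, S2) ≐ arrow(tup3(S2, int, int), arrow(float, bool)).
Delete trivial equation unit ≐ unit.
Bind T1 := arrow(unit, unit); no other remaining equation mentions T1.
Decompose arrow/2: S ≐ tup3(S2, int, int),  S2 ≐ arrow(float, bool).
Bind S := tup3(S2, int, int); no other remaining equation mentions S.
Bind S2 := arrow(float, bool). Substituting into the earlier binding gives S := tup3(arrow(float, bool), int, int).
MGU = { B -> tup3(float, int, unit), E -> tup3(tup3(float, int, unit), tup3(char, tup3(float, int, unit), tup3(float, int, unit)), int), A -> tup3(int, tup3(float, int, unit), tup3(tup3(float, int, unit), tup3(char, tup3(float, int, unit), tup3(float, int, unit)), int)), U -> arrow(float, bool), T1 -> arrow(unit, unit), S -> tup3(arrow(float, bool), int, int), S2 -> arrow(float, bool) }, so E -> tup3(tup3(float, int, unit), tup3(char, tup3(float, int, unit), tup3(float, int, unit)), int).

tup3(tup3(float, int, unit), tup3(char, tup3(float, int, unit), tup3(float, int, unit)), int)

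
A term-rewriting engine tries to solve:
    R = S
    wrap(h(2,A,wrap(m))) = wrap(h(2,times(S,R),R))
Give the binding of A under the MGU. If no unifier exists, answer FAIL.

Bind R := S; substituting into the remaining equation gives: wrap(h(2,A,wrap(m))) = wrap(h(2,times(S,S),S)).
Decompose wrap/1: h(2,A,wrap(m)) = h(2,times(S,S),S).
Decompose h/3: 2 = 2,  A = times(S,S),  wrap(m) = S.
Delete trivial equation 2 = 2.
Bind A := times(S,S); no other remaining equation mentions A.
Bind S := wrap(m). Substituting into the earlier bindings gives R := wrap(m), A := times(wrap(m),wrap(m)).
MGU = { R -> wrap(m), A -> times(wrap(m),wrap(m)), S -> wrap(m) }, so A -> times(wrap(m),wrap(m)).

times(wrap(m),wrap(m))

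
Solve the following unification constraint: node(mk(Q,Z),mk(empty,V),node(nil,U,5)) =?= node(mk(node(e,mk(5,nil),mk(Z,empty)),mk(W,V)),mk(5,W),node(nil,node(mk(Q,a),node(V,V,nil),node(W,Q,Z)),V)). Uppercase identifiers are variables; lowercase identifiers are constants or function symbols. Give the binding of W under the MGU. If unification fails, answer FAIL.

FAIL

Decompose node/3: mk(Q,Z) =?= mk(node(e,mk(5,nil),mk(Z,empty)),mk(W,V)),  mk(empty,V) =?= mk(5,W),  node(nil,U,5) =?= node(nil,node(mk(Q,a),node(V,V,nil),node(W,Q,Z)),V).
Decompose mk/2: Q =?= node(e,mk(5,nil),mk(Z,empty)),  Z =?= mk(W,V).
Bind Q := node(e,mk(5,nil),mk(Z,empty)); substituting into the one remaining equation that mentions Q gives: node(nil,U,5) =?= node(nil,node(mk(node(e,mk(5,nil),mk(Z,empty)),a),node(V,V,nil),node(W,node(e,mk(5,nil),mk(Z,empty)),Z)),V).
Bind Z := mk(W,V); substituting into the one remaining equation that mentions Z gives: node(nil,U,5) =?= node(nil,node(mk(node(e,mk(5,nil),mk(mk(W,V),empty)),a),node(V,V,nil),node(W,node(e,mk(5,nil),mk(mk(W,V),empty)),mk(W,V))),V). Substituting into the earlier binding gives Q := node(e,mk(5,nil),mk(mk(W,V),empty)).
Decompose mk/2: empty =?= 5,  V =?= W.
Clash: constants empty and 5 differ; no unifier exists.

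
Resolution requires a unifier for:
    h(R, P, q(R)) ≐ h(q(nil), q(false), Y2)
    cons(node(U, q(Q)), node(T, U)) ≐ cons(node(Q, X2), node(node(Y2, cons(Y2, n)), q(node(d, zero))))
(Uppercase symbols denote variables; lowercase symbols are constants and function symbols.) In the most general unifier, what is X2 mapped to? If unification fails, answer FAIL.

q(q(node(d, zero)))

Decompose h/3: R ≐ q(nil),  P ≐ q(false),  q(R) ≐ Y2.
Bind R := q(nil); substituting into the one remaining equation that mentions R gives: q(q(nil)) ≐ Y2.
Bind P := q(false); no other remaining equation mentions P.
Bind Y2 := q(q(nil)); substituting into the remaining equation gives: cons(node(U, q(Q)), node(T, U)) ≐ cons(node(Q, X2), node(node(q(q(nil)), cons(q(q(nil)), n)), q(node(d, zero)))).
Decompose cons/2: node(U, q(Q)) ≐ node(Q, X2),  node(T, U) ≐ node(node(q(q(nil)), cons(q(q(nil)), n)), q(node(d, zero))).
Decompose node/2: U ≐ Q,  q(Q) ≐ X2.
Bind U := Q; substituting into the one remaining equation that mentions U gives: node(T, Q) ≐ node(node(q(q(nil)), cons(q(q(nil)), n)), q(node(d, zero))).
Bind X2 := q(Q); no other remaining equation mentions X2.
Decompose node/2: T ≐ node(q(q(nil)), cons(q(q(nil)), n)),  Q ≐ q(node(d, zero)).
Bind T := node(q(q(nil)), cons(q(q(nil)), n)); no other remaining equation mentions T.
Bind Q := q(node(d, zero)). Substituting into the earlier bindings gives U := q(node(d, zero)), X2 := q(q(node(d, zero))).
MGU = { R -> q(nil), P -> q(false), Y2 -> q(q(nil)), U -> q(node(d, zero)), X2 -> q(q(node(d, zero))), T -> node(q(q(nil)), cons(q(q(nil)), n)), Q -> q(node(d, zero)) }, so X2 -> q(q(node(d, zero))).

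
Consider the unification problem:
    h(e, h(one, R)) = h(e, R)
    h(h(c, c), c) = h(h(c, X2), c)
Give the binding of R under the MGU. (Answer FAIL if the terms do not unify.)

Decompose h/2: e = e,  h(one, R) = R.
Delete trivial equation e = e.
Occurs check fails: R occurs in h(one, R); the equation R = h(one, R) has no finite solution.

FAIL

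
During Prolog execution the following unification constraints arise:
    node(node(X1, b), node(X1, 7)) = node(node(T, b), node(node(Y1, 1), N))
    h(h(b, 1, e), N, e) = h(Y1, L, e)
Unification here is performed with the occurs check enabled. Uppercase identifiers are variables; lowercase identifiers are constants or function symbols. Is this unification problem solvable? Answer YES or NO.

YES

Decompose node/2: node(X1, b) = node(T, b),  node(X1, 7) = node(node(Y1, 1), N).
Decompose node/2: X1 = T,  b = b.
Bind X1 := T; substituting into the one remaining equation that mentions X1 gives: node(T, 7) = node(node(Y1, 1), N).
Delete trivial equation b = b.
Decompose node/2: T = node(Y1, 1),  7 = N.
Bind T := node(Y1, 1); no other remaining equation mentions T. Substituting into the earlier binding gives X1 := node(Y1, 1).
Bind N := 7; substituting into the remaining equation gives: h(h(b, 1, e), 7, e) = h(Y1, L, e).
Decompose h/3: h(b, 1, e) = Y1,  7 = L,  e = e.
Bind Y1 := h(b, 1, e); no other remaining equation mentions Y1. Substituting into the earlier bindings gives X1 := node(h(b, 1, e), 1), T := node(h(b, 1, e), 1).
Bind L := 7; no other remaining equation mentions L.
Delete trivial equation e = e.
No equations remain and no clash or occurs-check failure arose, so a unifier exists.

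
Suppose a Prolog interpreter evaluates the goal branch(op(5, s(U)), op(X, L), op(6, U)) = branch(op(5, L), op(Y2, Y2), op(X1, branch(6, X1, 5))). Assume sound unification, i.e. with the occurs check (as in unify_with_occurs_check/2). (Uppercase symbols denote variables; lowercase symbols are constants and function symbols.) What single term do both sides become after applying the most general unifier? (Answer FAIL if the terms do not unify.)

branch(op(5, s(branch(6, 6, 5))), op(s(branch(6, 6, 5)), s(branch(6, 6, 5))), op(6, branch(6, 6, 5)))

Decompose branch/3: op(5, s(U)) = op(5, L),  op(X, L) = op(Y2, Y2),  op(6, U) = op(X1, branch(6, X1, 5)).
Decompose op/2: 5 = 5,  s(U) = L.
Delete trivial equation 5 = 5.
Bind L := s(U); substituting into the one remaining equation that mentions L gives: op(X, s(U)) = op(Y2, Y2).
Decompose op/2: X = Y2,  s(U) = Y2.
Bind X := Y2; no other remaining equation mentions X.
Bind Y2 := s(U); no other remaining equation mentions Y2. Substituting into the earlier binding gives X := s(U).
Decompose op/2: 6 = X1,  U = branch(6, X1, 5).
Bind X1 := 6; substituting into the remaining equation gives: U = branch(6, 6, 5).
Bind U := branch(6, 6, 5). Substituting into the earlier bindings gives L := s(branch(6, 6, 5)), X := s(branch(6, 6, 5)), Y2 := s(branch(6, 6, 5)).
Applying the MGU to either side gives branch(op(5, s(branch(6, 6, 5))), op(s(branch(6, 6, 5)), s(branch(6, 6, 5))), op(6, branch(6, 6, 5))).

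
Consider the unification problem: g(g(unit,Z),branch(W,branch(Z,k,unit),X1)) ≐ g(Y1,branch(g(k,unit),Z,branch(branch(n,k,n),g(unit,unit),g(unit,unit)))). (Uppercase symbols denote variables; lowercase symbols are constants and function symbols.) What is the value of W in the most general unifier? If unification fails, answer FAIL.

FAIL

Decompose g/2: g(unit,Z) ≐ Y1,  branch(W,branch(Z,k,unit),X1) ≐ branch(g(k,unit),Z,branch(branch(n,k,n),g(unit,unit),g(unit,unit))).
Bind Y1 := g(unit,Z); no other remaining equation mentions Y1.
Decompose branch/3: W ≐ g(k,unit),  branch(Z,k,unit) ≐ Z,  X1 ≐ branch(branch(n,k,n),g(unit,unit),g(unit,unit)).
Bind W := g(k,unit); no other remaining equation mentions W.
Occurs check fails: Z occurs in branch(Z,k,unit); the equation Z ≐ branch(Z,k,unit) has no finite solution.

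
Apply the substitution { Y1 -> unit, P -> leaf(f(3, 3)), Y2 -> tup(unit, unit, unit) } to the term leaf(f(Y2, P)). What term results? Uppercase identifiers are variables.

Replace each occurrence of P with leaf(f(3, 3)).
Replace each occurrence of Y2 with tup(unit, unit, unit).
Result: leaf(f(tup(unit, unit, unit), leaf(f(3, 3)))).

leaf(f(tup(unit, unit, unit), leaf(f(3, 3))))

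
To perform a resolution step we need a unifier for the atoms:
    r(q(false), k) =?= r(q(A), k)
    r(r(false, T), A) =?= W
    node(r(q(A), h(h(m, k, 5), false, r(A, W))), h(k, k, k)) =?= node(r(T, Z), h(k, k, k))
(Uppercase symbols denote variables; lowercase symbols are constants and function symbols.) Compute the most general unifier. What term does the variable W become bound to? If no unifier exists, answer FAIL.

Decompose r/2: q(false) =?= q(A),  k =?= k.
Decompose q/1: false =?= A.
Bind A := false; substituting into the 2 remaining equations that mention A gives: r(r(false, T), false) =?= W,  node(r(q(false), h(h(m, k, 5), false, r(false, W))), h(k, k, k)) =?= node(r(T, Z), h(k, k, k)).
Delete trivial equation k =?= k.
Bind W := r(r(false, T), false); substituting into the remaining equation gives: node(r(q(false), h(h(m, k, 5), false, r(false, r(r(false, T), false)))), h(k, k, k)) =?= node(r(T, Z), h(k, k, k)).
Decompose node/2: r(q(false), h(h(m, k, 5), false, r(false, r(r(false, T), false)))) =?= r(T, Z),  h(k, k, k) =?= h(k, k, k).
Decompose r/2: q(false) =?= T,  h(h(m, k, 5), false, r(false, r(r(false, T), false))) =?= Z.
Bind T := q(false); substituting into the one remaining equation that mentions T gives: h(h(m, k, 5), false, r(false, r(r(false, q(false)), false))) =?= Z. Substituting into the earlier binding gives W := r(r(false, q(false)), false).
Bind Z := h(h(m, k, 5), false, r(false, r(r(false, q(false)), false))); no other remaining equation mentions Z.
Delete trivial equation h(k, k, k) =?= h(k, k, k).
MGU = { A := false, W := r(r(false, q(false)), false), T := q(false), Z := h(h(m, k, 5), false, r(false, r(r(false, q(false)), false))) }, so W := r(r(false, q(false)), false).

r(r(false, q(false)), false)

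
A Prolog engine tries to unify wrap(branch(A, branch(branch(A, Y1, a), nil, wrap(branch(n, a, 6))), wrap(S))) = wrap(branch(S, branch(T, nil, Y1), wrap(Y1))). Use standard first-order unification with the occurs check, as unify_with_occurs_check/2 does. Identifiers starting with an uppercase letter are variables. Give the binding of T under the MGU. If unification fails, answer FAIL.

Decompose wrap/1: branch(A, branch(branch(A, Y1, a), nil, wrap(branch(n, a, 6))), wrap(S)) = branch(S, branch(T, nil, Y1), wrap(Y1)).
Decompose branch/3: A = S,  branch(branch(A, Y1, a), nil, wrap(branch(n, a, 6))) = branch(T, nil, Y1),  wrap(S) = wrap(Y1).
Bind A := S; substituting into the one remaining equation that mentions A gives: branch(branch(S, Y1, a), nil, wrap(branch(n, a, 6))) = branch(T, nil, Y1).
Decompose branch/3: branch(S, Y1, a) = T,  nil = nil,  wrap(branch(n, a, 6)) = Y1.
Bind T := branch(S, Y1, a); no other remaining equation mentions T.
Delete trivial equation nil = nil.
Bind Y1 := wrap(branch(n, a, 6)); substituting into the remaining equation gives: wrap(S) = wrap(wrap(branch(n, a, 6))). Substituting into the earlier binding gives T := branch(S, wrap(branch(n, a, 6)), a).
Decompose wrap/1: S = wrap(branch(n, a, 6)).
Bind S := wrap(branch(n, a, 6)). Substituting into the earlier bindings gives A := wrap(branch(n, a, 6)), T := branch(wrap(branch(n, a, 6)), wrap(branch(n, a, 6)), a).
MGU = { A ↦ wrap(branch(n, a, 6)), T ↦ branch(wrap(branch(n, a, 6)), wrap(branch(n, a, 6)), a), Y1 ↦ wrap(branch(n, a, 6)), S ↦ wrap(branch(n, a, 6)) }, so T ↦ branch(wrap(branch(n, a, 6)), wrap(branch(n, a, 6)), a).

branch(wrap(branch(n, a, 6)), wrap(branch(n, a, 6)), a)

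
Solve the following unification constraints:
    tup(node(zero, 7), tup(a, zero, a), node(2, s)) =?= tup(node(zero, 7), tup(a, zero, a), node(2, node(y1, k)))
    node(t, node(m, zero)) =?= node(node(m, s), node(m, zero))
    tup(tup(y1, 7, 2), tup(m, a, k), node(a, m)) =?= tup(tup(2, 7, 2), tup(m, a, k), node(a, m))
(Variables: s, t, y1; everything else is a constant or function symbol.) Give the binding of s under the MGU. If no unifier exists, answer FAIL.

node(2, k)

Decompose tup/3: node(zero, 7) =?= node(zero, 7),  tup(a, zero, a) =?= tup(a, zero, a),  node(2, s) =?= node(2, node(y1, k)).
Delete trivial equation node(zero, 7) =?= node(zero, 7).
Delete trivial equation tup(a, zero, a) =?= tup(a, zero, a).
Decompose node/2: 2 =?= 2,  s =?= node(y1, k).
Delete trivial equation 2 =?= 2.
Bind s := node(y1, k); substituting into the one remaining equation that mentions s gives: node(t, node(m, zero)) =?= node(node(m, node(y1, k)), node(m, zero)).
Decompose node/2: t =?= node(m, node(y1, k)),  node(m, zero) =?= node(m, zero).
Bind t := node(m, node(y1, k)); no other remaining equation mentions t.
Delete trivial equation node(m, zero) =?= node(m, zero).
Decompose tup/3: tup(y1, 7, 2) =?= tup(2, 7, 2),  tup(m, a, k) =?= tup(m, a, k),  node(a, m) =?= node(a, m).
Decompose tup/3: y1 =?= 2,  7 =?= 7,  2 =?= 2.
Bind y1 := 2; no other remaining equation mentions y1. Substituting into the earlier bindings gives s := node(2, k), t := node(m, node(2, k)).
Delete trivial equation 7 =?= 7.
Delete trivial equation 2 =?= 2.
Delete trivial equation tup(m, a, k) =?= tup(m, a, k).
Delete trivial equation node(a, m) =?= node(a, m).
MGU = { s ↦ node(2, k), t ↦ node(m, node(2, k)), y1 ↦ 2 }, so s ↦ node(2, k).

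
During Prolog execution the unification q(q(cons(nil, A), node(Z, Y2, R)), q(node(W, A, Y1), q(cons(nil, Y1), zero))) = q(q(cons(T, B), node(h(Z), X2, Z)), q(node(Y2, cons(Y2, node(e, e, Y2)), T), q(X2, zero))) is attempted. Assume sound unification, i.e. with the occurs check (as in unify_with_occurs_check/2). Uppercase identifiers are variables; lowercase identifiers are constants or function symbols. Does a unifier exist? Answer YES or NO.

Decompose q/2: q(cons(nil, A), node(Z, Y2, R)) = q(cons(T, B), node(h(Z), X2, Z)),  q(node(W, A, Y1), q(cons(nil, Y1), zero)) = q(node(Y2, cons(Y2, node(e, e, Y2)), T), q(X2, zero)).
Decompose q/2: cons(nil, A) = cons(T, B),  node(Z, Y2, R) = node(h(Z), X2, Z).
Decompose cons/2: nil = T,  A = B.
Bind T := nil; substituting into the one remaining equation that mentions T gives: q(node(W, A, Y1), q(cons(nil, Y1), zero)) = q(node(Y2, cons(Y2, node(e, e, Y2)), nil), q(X2, zero)).
Bind A := B; substituting into the one remaining equation that mentions A gives: q(node(W, B, Y1), q(cons(nil, Y1), zero)) = q(node(Y2, cons(Y2, node(e, e, Y2)), nil), q(X2, zero)).
Decompose node/3: Z = h(Z),  Y2 = X2,  R = Z.
Occurs check fails: Z occurs in h(Z); the equation Z = h(Z) has no finite solution.

NO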